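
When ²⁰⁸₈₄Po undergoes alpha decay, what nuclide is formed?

Alpha decay: mass number changes by -4, atomic number by -2.
A: 208 − 4 = 204; Z: 84 − 2 = 82.
Z = 82 is lead, so the daughter is ²⁰⁴₈₂Pb.

Pb-204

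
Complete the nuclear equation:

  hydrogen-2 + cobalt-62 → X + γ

Ni-64

Conserve mass number: 2 + 62 = A + 0, so A = 64.
Conserve atomic number: 1 + 27 = Z + 0, so Z = 28.
Z = 28 is nickel, so the species is nickel-64.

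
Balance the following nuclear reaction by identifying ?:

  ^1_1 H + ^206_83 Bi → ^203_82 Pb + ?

alpha particle

Conserve mass number: 1 + 206 = 203 + A, so A = 4.
Conserve atomic number: 1 + 83 = 82 + Z, so Z = 2.
A = 4 and Z = 2 is ^4_2 He — an alpha particle.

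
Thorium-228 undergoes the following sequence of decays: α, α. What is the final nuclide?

Rn-220

Start: (A, Z) = (228, 90).
After α: (224, 88).
After α: (220, 86).
Z = 86 is radon.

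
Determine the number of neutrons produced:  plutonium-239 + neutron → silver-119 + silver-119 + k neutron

2

Conserve mass number: 240 = 119 + 119 + k, so k = 240 − 238 = 2.
Check atomic number: 94 = 47 + 47 + 0 = 94. ✓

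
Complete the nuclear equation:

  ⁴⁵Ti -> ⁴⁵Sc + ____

Conserve mass number: 45 = 45 + A, so A = 0.
Conserve atomic number: 22 = 21 + Z, so Z = 1.
A = 0 and Z = 1 is e⁺ — a positron.

positron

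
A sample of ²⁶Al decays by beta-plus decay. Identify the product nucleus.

Beta-plus decay: mass number changes by +0, atomic number by -1.
A: 26 = 26; Z: 13 − 1 = 12.
Z = 12 is magnesium, so the daughter is ²⁶Mg.

Mg-26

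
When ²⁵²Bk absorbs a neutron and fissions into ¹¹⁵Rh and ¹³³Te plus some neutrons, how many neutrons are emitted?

5

Conserve mass number: 253 = 115 + 133 + k, so k = 253 − 248 = 5.
Check atomic number: 97 = 45 + 52 + 0 = 97. ✓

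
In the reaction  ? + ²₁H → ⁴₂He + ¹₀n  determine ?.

triton

Conserve mass number: A + 2 = 4 + 1, so A = 3.
Conserve atomic number: Z + 1 = 2 + 0, so Z = 1.
A = 3 and Z = 1 is ³₁H — a triton.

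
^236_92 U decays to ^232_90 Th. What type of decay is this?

alpha decay

ΔA = 232 − 236 = -4; ΔZ = 90 − 92 = -2.
A drops by 4 and Z drops by 2 — the signature of alpha emission.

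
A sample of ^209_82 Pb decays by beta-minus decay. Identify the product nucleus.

Bi-209

Beta-minus decay: mass number changes by +0, atomic number by +1.
A: 209 = 209; Z: 82 + 1 = 83.
Z = 83 is bismuth, so the daughter is ^209_83 Bi.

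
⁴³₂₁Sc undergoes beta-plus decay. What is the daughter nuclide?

Beta-plus decay: mass number changes by +0, atomic number by -1.
A: 43 = 43; Z: 21 − 1 = 20.
Z = 20 is calcium, so the daughter is ⁴³₂₀Ca.

Ca-43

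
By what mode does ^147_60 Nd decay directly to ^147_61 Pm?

ΔA = 147 − 147 = 0; ΔZ = 61 − 60 = +1.
A is unchanged and Z rises by 1 — a neutron has become a proton (β⁻ decay).

beta-minus decay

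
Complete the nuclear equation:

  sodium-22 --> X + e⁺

Conserve mass number: 22 = A + 0, so A = 22.
Conserve atomic number: 11 = Z + 1, so Z = 10.
Z = 10 is neon, so the species is neon-22.

Ne-22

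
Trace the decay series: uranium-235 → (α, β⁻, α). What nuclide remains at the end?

Ac-227

Start: (A, Z) = (235, 92).
After α: (231, 90).
After β⁻: (231, 91).
After α: (227, 89).
Z = 89 is actinium.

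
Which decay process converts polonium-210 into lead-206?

alpha decay

ΔA = 206 − 210 = -4; ΔZ = 82 − 84 = -2.
A drops by 4 and Z drops by 2 — the signature of alpha emission.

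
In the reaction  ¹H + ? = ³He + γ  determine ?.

Conserve mass number: 1 + A = 3 + 0, so A = 2.
Conserve atomic number: 1 + Z = 2 + 0, so Z = 1.
A = 2 and Z = 1 is ²H — a deuteron.

deuteron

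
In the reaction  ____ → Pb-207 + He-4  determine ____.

Po-211

Conserve mass number: A = 207 + 4, so A = 211.
Conserve atomic number: Z = 82 + 2, so Z = 84.
Z = 84 is polonium, so the species is Po-211.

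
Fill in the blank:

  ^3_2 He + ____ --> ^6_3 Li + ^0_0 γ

triton

Conserve mass number: 3 + A = 6 + 0, so A = 3.
Conserve atomic number: 2 + Z = 3 + 0, so Z = 1.
A = 3 and Z = 1 is ^3_1 H — a triton.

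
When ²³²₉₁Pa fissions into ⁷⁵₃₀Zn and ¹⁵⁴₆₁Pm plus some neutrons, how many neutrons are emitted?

3

Conserve mass number: 232 = 75 + 154 + k, so k = 232 − 229 = 3.
Check atomic number: 91 = 30 + 61 + 0 = 91. ✓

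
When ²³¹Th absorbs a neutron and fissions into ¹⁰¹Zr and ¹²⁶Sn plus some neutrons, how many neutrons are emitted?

Conserve mass number: 232 = 101 + 126 + k, so k = 232 − 227 = 5.
Check atomic number: 90 = 40 + 50 + 0 = 90. ✓

5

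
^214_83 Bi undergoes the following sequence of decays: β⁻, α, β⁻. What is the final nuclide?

Start: (A, Z) = (214, 83).
After β⁻: (214, 84).
After α: (210, 82).
After β⁻: (210, 83).
Z = 83 is bismuth.

Bi-210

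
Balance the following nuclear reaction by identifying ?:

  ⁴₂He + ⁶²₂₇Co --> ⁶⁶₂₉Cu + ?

gamma ray

Conserve mass number: 4 + 62 = 66 + A, so A = 0.
Conserve atomic number: 2 + 27 = 29 + Z, so Z = 0.
A = 0 and Z = 0 is ⁰₀γ — a gamma ray.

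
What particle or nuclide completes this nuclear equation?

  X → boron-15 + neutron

Conserve mass number: A = 15 + 1, so A = 16.
Conserve atomic number: Z = 5 + 0, so Z = 5.
Z = 5 is boron, so the species is boron-16.

B-16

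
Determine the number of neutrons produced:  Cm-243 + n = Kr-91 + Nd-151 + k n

2

Conserve mass number: 244 = 91 + 151 + k, so k = 244 − 242 = 2.
Check atomic number: 96 = 36 + 60 + 0 = 96. ✓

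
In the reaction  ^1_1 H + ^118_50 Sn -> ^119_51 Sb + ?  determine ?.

gamma ray

Conserve mass number: 1 + 118 = 119 + A, so A = 0.
Conserve atomic number: 1 + 50 = 51 + Z, so Z = 0.
A = 0 and Z = 0 is ^0_0 γ — a gamma ray.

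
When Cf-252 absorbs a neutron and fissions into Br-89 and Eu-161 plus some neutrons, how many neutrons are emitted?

3

Conserve mass number: 253 = 89 + 161 + k, so k = 253 − 250 = 3.
Check atomic number: 98 = 35 + 63 + 0 = 98. ✓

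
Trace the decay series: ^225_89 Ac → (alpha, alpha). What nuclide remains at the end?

At-217

Start: (A, Z) = (225, 89).
After α: (221, 87).
After α: (217, 85).
Z = 85 is astatine.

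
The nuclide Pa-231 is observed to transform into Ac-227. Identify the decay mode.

ΔA = 227 − 231 = -4; ΔZ = 89 − 91 = -2.
A drops by 4 and Z drops by 2 — the signature of alpha emission.

alpha decay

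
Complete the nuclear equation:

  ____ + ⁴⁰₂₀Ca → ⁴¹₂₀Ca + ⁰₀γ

neutron

Conserve mass number: A + 40 = 41 + 0, so A = 1.
Conserve atomic number: Z + 20 = 20 + 0, so Z = 0.
A = 1 and Z = 0 is ¹₀n — a neutron.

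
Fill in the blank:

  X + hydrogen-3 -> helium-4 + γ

Conserve mass number: A + 3 = 4 + 0, so A = 1.
Conserve atomic number: Z + 1 = 2 + 0, so Z = 1.
A = 1 and Z = 1 is hydrogen-1 — a proton.

proton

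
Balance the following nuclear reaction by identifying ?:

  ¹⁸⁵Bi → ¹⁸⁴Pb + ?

proton

Conserve mass number: 185 = 184 + A, so A = 1.
Conserve atomic number: 83 = 82 + Z, so Z = 1.
A = 1 and Z = 1 is ¹H — a proton.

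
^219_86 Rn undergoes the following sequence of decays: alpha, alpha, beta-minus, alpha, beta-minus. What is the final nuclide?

Pb-207

Start: (A, Z) = (219, 86).
After α: (215, 84).
After α: (211, 82).
After β⁻: (211, 83).
After α: (207, 81).
After β⁻: (207, 82).
Z = 82 is lead.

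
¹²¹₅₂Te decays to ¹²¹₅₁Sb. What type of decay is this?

ΔA = 121 − 121 = 0; ΔZ = 51 − 52 = -1.
A is unchanged and Z drops by 1 — a proton has become a neutron (β⁺ emission or electron capture).

beta-plus decay or electron capture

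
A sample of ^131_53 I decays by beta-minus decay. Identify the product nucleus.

Beta-minus decay: mass number changes by +0, atomic number by +1.
A: 131 = 131; Z: 53 + 1 = 54.
Z = 54 is xenon, so the daughter is ^131_54 Xe.

Xe-131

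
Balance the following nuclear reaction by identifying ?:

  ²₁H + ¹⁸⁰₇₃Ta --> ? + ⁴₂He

Hf-178

Conserve mass number: 2 + 180 = A + 4, so A = 178.
Conserve atomic number: 1 + 73 = Z + 2, so Z = 72.
Z = 72 is hafnium, so the species is ¹⁷⁸₇₂Hf.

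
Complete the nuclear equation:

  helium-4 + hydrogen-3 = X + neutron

Conserve mass number: 4 + 3 = A + 1, so A = 6.
Conserve atomic number: 2 + 1 = Z + 0, so Z = 3.
Z = 3 is lithium, so the species is lithium-6.

Li-6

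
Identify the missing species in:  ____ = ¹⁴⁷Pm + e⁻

Nd-147

Conserve mass number: A = 147 + 0, so A = 147.
Conserve atomic number: Z = 61 − 1, so Z = 60.
Z = 60 is neodymium, so the species is ¹⁴⁷Nd.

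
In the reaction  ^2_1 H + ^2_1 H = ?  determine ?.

Conserve mass number: 2 + 2 = A, so A = 4.
Conserve atomic number: 1 + 1 = Z, so Z = 2.
A = 4 and Z = 2 is ^4_2 He — an alpha particle.

He-4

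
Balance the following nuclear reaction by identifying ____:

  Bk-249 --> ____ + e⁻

Conserve mass number: 249 = A + 0, so A = 249.
Conserve atomic number: 97 = Z − 1, so Z = 98.
Z = 98 is californium, so the species is Cf-249.

Cf-249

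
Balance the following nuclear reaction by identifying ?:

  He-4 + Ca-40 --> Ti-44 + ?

gamma ray

Conserve mass number: 4 + 40 = 44 + A, so A = 0.
Conserve atomic number: 2 + 20 = 22 + Z, so Z = 0.
A = 0 and Z = 0 is γ — a gamma ray.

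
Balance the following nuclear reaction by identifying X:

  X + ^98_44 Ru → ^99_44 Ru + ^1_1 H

deuteron

Conserve mass number: A + 98 = 99 + 1, so A = 2.
Conserve atomic number: Z + 44 = 44 + 1, so Z = 1.
A = 2 and Z = 1 is ^2_1 H — a deuteron.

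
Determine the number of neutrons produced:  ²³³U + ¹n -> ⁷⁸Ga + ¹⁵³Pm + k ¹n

Conserve mass number: 234 = 78 + 153 + k, so k = 234 − 231 = 3.
Check atomic number: 92 = 31 + 61 + 0 = 92. ✓

3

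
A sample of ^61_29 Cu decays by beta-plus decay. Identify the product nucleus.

Ni-61

Beta-plus decay: mass number changes by +0, atomic number by -1.
A: 61 = 61; Z: 29 − 1 = 28.
Z = 28 is nickel, so the daughter is ^61_28 Ni.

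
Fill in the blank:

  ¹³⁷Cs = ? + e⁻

Conserve mass number: 137 = A + 0, so A = 137.
Conserve atomic number: 55 = Z − 1, so Z = 56.
Z = 56 is barium, so the species is ¹³⁷Ba.

Ba-137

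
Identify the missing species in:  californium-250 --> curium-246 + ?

Conserve mass number: 250 = 246 + A, so A = 4.
Conserve atomic number: 98 = 96 + Z, so Z = 2.
A = 4 and Z = 2 is helium-4 — an alpha particle.

alpha particle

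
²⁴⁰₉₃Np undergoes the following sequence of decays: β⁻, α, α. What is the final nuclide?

Start: (A, Z) = (240, 93).
After β⁻: (240, 94).
After α: (236, 92).
After α: (232, 90).
Z = 90 is thorium.

Th-232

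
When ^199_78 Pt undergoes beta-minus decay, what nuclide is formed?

Au-199

Beta-minus decay: mass number changes by +0, atomic number by +1.
A: 199 = 199; Z: 78 + 1 = 79.
Z = 79 is gold, so the daughter is ^199_79 Au.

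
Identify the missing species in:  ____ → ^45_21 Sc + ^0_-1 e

Ca-45

Conserve mass number: A = 45 + 0, so A = 45.
Conserve atomic number: Z = 21 − 1, so Z = 20.
Z = 20 is calcium, so the species is ^45_20 Ca.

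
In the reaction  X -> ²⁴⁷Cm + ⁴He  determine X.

Conserve mass number: A = 247 + 4, so A = 251.
Conserve atomic number: Z = 96 + 2, so Z = 98.
Z = 98 is californium, so the species is ²⁵¹Cf.

Cf-251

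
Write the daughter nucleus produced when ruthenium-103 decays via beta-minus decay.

Beta-minus decay: mass number changes by +0, atomic number by +1.
A: 103 = 103; Z: 44 + 1 = 45.
Z = 45 is rhodium, so the daughter is rhodium-103.

Rh-103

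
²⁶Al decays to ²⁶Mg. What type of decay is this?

ΔA = 26 − 26 = 0; ΔZ = 12 − 13 = -1.
A is unchanged and Z drops by 1 — a proton has become a neutron (β⁺ emission or electron capture).

beta-plus decay or electron capture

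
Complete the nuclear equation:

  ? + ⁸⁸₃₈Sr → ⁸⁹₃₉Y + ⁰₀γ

Conserve mass number: A + 88 = 89 + 0, so A = 1.
Conserve atomic number: Z + 38 = 39 + 0, so Z = 1.
A = 1 and Z = 1 is ¹₁H — a proton.

proton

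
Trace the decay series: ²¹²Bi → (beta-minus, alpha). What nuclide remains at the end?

Pb-208

Start: (A, Z) = (212, 83).
After β⁻: (212, 84).
After α: (208, 82).
Z = 82 is lead.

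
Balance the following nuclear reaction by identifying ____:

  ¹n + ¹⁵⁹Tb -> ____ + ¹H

Conserve mass number: 1 + 159 = A + 1, so A = 159.
Conserve atomic number: 0 + 65 = Z + 1, so Z = 64.
Z = 64 is gadolinium, so the species is ¹⁵⁹Gd.

Gd-159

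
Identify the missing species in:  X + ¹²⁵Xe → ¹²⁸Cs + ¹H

alpha particle

Conserve mass number: A + 125 = 128 + 1, so A = 4.
Conserve atomic number: Z + 54 = 55 + 1, so Z = 2.
A = 4 and Z = 2 is ⁴He — an alpha particle.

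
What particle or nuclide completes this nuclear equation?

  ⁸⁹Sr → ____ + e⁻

Y-89

Conserve mass number: 89 = A + 0, so A = 89.
Conserve atomic number: 38 = Z − 1, so Z = 39.
Z = 39 is yttrium, so the species is ⁸⁹Y.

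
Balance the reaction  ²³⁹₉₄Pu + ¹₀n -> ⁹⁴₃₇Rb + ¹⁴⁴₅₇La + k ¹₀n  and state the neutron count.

Conserve mass number: 240 = 94 + 144 + k, so k = 240 − 238 = 2.
Check atomic number: 94 = 37 + 57 + 0 = 94. ✓

2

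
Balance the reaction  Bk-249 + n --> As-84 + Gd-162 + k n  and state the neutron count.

4

Conserve mass number: 250 = 84 + 162 + k, so k = 250 − 246 = 4.
Check atomic number: 97 = 33 + 64 + 0 = 97. ✓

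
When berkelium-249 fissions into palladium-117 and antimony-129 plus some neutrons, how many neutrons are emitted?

Conserve mass number: 249 = 117 + 129 + k, so k = 249 − 246 = 3.
Check atomic number: 97 = 46 + 51 + 0 = 97. ✓

3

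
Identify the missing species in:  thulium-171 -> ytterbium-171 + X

Conserve mass number: 171 = 171 + A, so A = 0.
Conserve atomic number: 69 = 70 + Z, so Z = -1.
A = 0 and Z = -1 is e⁻ — a beta-minus particle.

beta-minus particle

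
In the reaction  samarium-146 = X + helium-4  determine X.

Conserve mass number: 146 = A + 4, so A = 142.
Conserve atomic number: 62 = Z + 2, so Z = 60.
Z = 60 is neodymium, so the species is neodymium-142.

Nd-142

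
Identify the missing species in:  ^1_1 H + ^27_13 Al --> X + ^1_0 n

Si-27

Conserve mass number: 1 + 27 = A + 1, so A = 27.
Conserve atomic number: 1 + 13 = Z + 0, so Z = 14.
Z = 14 is silicon, so the species is ^27_14 Si.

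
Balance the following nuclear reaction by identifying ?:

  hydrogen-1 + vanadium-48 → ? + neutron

Conserve mass number: 1 + 48 = A + 1, so A = 48.
Conserve atomic number: 1 + 23 = Z + 0, so Z = 24.
Z = 24 is chromium, so the species is chromium-48.

Cr-48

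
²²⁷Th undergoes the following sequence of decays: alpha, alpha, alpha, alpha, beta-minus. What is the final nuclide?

Bi-211

Start: (A, Z) = (227, 90).
After α: (223, 88).
After α: (219, 86).
After α: (215, 84).
After α: (211, 82).
After β⁻: (211, 83).
Z = 83 is bismuth.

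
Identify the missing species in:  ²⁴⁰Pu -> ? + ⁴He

U-236

Conserve mass number: 240 = A + 4, so A = 236.
Conserve atomic number: 94 = Z + 2, so Z = 92.
Z = 92 is uranium, so the species is ²³⁶U.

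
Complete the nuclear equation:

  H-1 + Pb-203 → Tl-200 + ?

alpha particle

Conserve mass number: 1 + 203 = 200 + A, so A = 4.
Conserve atomic number: 1 + 82 = 81 + Z, so Z = 2.
A = 4 and Z = 2 is He-4 — an alpha particle.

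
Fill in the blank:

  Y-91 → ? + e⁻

Conserve mass number: 91 = A + 0, so A = 91.
Conserve atomic number: 39 = Z − 1, so Z = 40.
Z = 40 is zirconium, so the species is Zr-91.

Zr-91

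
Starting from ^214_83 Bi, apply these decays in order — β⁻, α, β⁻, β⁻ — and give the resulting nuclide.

Po-210

Start: (A, Z) = (214, 83).
After β⁻: (214, 84).
After α: (210, 82).
After β⁻: (210, 83).
After β⁻: (210, 84).
Z = 84 is polonium.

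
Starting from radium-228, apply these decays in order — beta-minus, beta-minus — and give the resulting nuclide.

Th-228

Start: (A, Z) = (228, 88).
After β⁻: (228, 89).
After β⁻: (228, 90).
Z = 90 is thorium.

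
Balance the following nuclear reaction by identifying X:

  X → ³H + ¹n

Conserve mass number: A = 3 + 1, so A = 4.
Conserve atomic number: Z = 1 + 0, so Z = 1.
Z = 1 is hydrogen, so the species is ⁴H.

H-4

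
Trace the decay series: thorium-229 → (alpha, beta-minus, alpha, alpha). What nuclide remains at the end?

Start: (A, Z) = (229, 90).
After α: (225, 88).
After β⁻: (225, 89).
After α: (221, 87).
After α: (217, 85).
Z = 85 is astatine.

At-217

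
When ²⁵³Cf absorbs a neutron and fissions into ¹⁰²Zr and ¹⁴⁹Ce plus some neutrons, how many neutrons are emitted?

3

Conserve mass number: 254 = 102 + 149 + k, so k = 254 − 251 = 3.
Check atomic number: 98 = 40 + 58 + 0 = 98. ✓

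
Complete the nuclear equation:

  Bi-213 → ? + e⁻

Conserve mass number: 213 = A + 0, so A = 213.
Conserve atomic number: 83 = Z − 1, so Z = 84.
Z = 84 is polonium, so the species is Po-213.

Po-213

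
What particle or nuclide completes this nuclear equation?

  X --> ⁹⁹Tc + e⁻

Mo-99

Conserve mass number: A = 99 + 0, so A = 99.
Conserve atomic number: Z = 43 − 1, so Z = 42.
Z = 42 is molybdenum, so the species is ⁹⁹Mo.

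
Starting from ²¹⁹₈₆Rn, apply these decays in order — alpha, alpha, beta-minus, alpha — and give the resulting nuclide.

Start: (A, Z) = (219, 86).
After α: (215, 84).
After α: (211, 82).
After β⁻: (211, 83).
After α: (207, 81).
Z = 81 is thallium.

Tl-207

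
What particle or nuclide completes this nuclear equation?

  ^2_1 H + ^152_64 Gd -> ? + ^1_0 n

Tb-153

Conserve mass number: 2 + 152 = A + 1, so A = 153.
Conserve atomic number: 1 + 64 = Z + 0, so Z = 65.
Z = 65 is terbium, so the species is ^153_65 Tb.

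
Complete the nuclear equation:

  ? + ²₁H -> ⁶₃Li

Conserve mass number: A + 2 = 6, so A = 4.
Conserve atomic number: Z + 1 = 3, so Z = 2.
A = 4 and Z = 2 is ⁴₂He — an alpha particle.

alpha particle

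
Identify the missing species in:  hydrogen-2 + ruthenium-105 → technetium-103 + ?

Conserve mass number: 2 + 105 = 103 + A, so A = 4.
Conserve atomic number: 1 + 44 = 43 + Z, so Z = 2.
A = 4 and Z = 2 is helium-4 — an alpha particle.

alpha particle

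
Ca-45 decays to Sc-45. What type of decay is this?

ΔA = 45 − 45 = 0; ΔZ = 21 − 20 = +1.
A is unchanged and Z rises by 1 — a neutron has become a proton (β⁻ decay).

beta-minus decay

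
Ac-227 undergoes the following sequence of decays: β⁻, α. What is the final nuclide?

Start: (A, Z) = (227, 89).
After β⁻: (227, 90).
After α: (223, 88).
Z = 88 is radium.

Ra-223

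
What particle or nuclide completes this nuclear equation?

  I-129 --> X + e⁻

Conserve mass number: 129 = A + 0, so A = 129.
Conserve atomic number: 53 = Z − 1, so Z = 54.
Z = 54 is xenon, so the species is Xe-129.

Xe-129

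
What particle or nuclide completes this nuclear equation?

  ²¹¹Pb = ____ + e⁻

Conserve mass number: 211 = A + 0, so A = 211.
Conserve atomic number: 82 = Z − 1, so Z = 83.
Z = 83 is bismuth, so the species is ²¹¹Bi.

Bi-211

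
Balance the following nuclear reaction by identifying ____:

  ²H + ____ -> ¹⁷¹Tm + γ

Conserve mass number: 2 + A = 171 + 0, so A = 169.
Conserve atomic number: 1 + Z = 69 + 0, so Z = 68.
Z = 68 is erbium, so the species is ¹⁶⁹Er.

Er-169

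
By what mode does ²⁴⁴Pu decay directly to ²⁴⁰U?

alpha decay

ΔA = 240 − 244 = -4; ΔZ = 92 − 94 = -2.
A drops by 4 and Z drops by 2 — the signature of alpha emission.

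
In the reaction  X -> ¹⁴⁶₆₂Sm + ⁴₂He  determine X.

Conserve mass number: A = 146 + 4, so A = 150.
Conserve atomic number: Z = 62 + 2, so Z = 64.
Z = 64 is gadolinium, so the species is ¹⁵⁰₆₄Gd.

Gd-150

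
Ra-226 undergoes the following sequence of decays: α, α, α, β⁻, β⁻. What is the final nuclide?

Po-214

Start: (A, Z) = (226, 88).
After α: (222, 86).
After α: (218, 84).
After α: (214, 82).
After β⁻: (214, 83).
After β⁻: (214, 84).
Z = 84 is polonium.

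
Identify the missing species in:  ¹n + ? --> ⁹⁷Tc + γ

Conserve mass number: 1 + A = 97 + 0, so A = 96.
Conserve atomic number: 0 + Z = 43 + 0, so Z = 43.
Z = 43 is technetium, so the species is ⁹⁶Tc.

Tc-96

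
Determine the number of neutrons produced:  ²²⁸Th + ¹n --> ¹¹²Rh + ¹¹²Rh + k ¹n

Conserve mass number: 229 = 112 + 112 + k, so k = 229 − 224 = 5.
Check atomic number: 90 = 45 + 45 + 0 = 90. ✓

5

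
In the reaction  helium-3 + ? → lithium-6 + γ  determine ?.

triton

Conserve mass number: 3 + A = 6 + 0, so A = 3.
Conserve atomic number: 2 + Z = 3 + 0, so Z = 1.
A = 3 and Z = 1 is hydrogen-3 — a triton.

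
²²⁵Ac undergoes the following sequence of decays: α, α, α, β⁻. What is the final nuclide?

Po-213

Start: (A, Z) = (225, 89).
After α: (221, 87).
After α: (217, 85).
After α: (213, 83).
After β⁻: (213, 84).
Z = 84 is polonium.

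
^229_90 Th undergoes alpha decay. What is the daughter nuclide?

Alpha decay: mass number changes by -4, atomic number by -2.
A: 229 − 4 = 225; Z: 90 − 2 = 88.
Z = 88 is radium, so the daughter is ^225_88 Ra.

Ra-225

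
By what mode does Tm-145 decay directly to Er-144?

ΔA = 144 − 145 = -1; ΔZ = 68 − 69 = -1.
A drops by 1 and Z drops by 1 — a proton was emitted.

proton emission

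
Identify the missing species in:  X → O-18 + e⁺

Conserve mass number: A = 18 + 0, so A = 18.
Conserve atomic number: Z = 8 + 1, so Z = 9.
Z = 9 is fluorine, so the species is F-18.

F-18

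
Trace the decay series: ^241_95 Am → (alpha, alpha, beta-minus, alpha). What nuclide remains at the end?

Th-229

Start: (A, Z) = (241, 95).
After α: (237, 93).
After α: (233, 91).
After β⁻: (233, 92).
After α: (229, 90).
Z = 90 is thorium.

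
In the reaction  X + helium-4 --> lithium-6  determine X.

deuteron

Conserve mass number: A + 4 = 6, so A = 2.
Conserve atomic number: Z + 2 = 3, so Z = 1.
A = 2 and Z = 1 is hydrogen-2 — a deuteron.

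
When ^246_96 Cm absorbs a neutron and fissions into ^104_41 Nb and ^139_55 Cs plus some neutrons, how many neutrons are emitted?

4

Conserve mass number: 247 = 104 + 139 + k, so k = 247 − 243 = 4.
Check atomic number: 96 = 41 + 55 + 0 = 96. ✓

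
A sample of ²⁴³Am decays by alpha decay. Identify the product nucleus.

Alpha decay: mass number changes by -4, atomic number by -2.
A: 243 − 4 = 239; Z: 95 − 2 = 93.
Z = 93 is neptunium, so the daughter is ²³⁹Np.

Np-239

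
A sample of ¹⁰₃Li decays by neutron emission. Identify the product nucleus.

Neutron emission: mass number changes by -1, atomic number by +0.
A: 10 − 1 = 9; Z: 3 = 3.
Z = 3 is lithium, so the daughter is ⁹₃Li.

Li-9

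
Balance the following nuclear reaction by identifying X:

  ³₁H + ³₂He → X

Conserve mass number: 3 + 3 = A, so A = 6.
Conserve atomic number: 1 + 2 = Z, so Z = 3.
Z = 3 is lithium, so the species is ⁶₃Li.

Li-6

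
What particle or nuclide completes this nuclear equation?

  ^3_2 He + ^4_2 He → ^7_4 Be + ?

gamma ray

Conserve mass number: 3 + 4 = 7 + A, so A = 0.
Conserve atomic number: 2 + 2 = 4 + Z, so Z = 0.
A = 0 and Z = 0 is ^0_0 γ — a gamma ray.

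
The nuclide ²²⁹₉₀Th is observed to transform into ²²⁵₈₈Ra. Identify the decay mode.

alpha decay

ΔA = 225 − 229 = -4; ΔZ = 88 − 90 = -2.
A drops by 4 and Z drops by 2 — the signature of alpha emission.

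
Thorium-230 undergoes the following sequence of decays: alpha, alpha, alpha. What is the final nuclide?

Po-218

Start: (A, Z) = (230, 90).
After α: (226, 88).
After α: (222, 86).
After α: (218, 84).
Z = 84 is polonium.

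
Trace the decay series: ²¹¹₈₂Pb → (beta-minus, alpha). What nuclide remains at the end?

Start: (A, Z) = (211, 82).
After β⁻: (211, 83).
After α: (207, 81).
Z = 81 is thallium.

Tl-207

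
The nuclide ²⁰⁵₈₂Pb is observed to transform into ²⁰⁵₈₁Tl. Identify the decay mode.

beta-plus decay or electron capture

ΔA = 205 − 205 = 0; ΔZ = 81 − 82 = -1.
A is unchanged and Z drops by 1 — a proton has become a neutron (β⁺ emission or electron capture).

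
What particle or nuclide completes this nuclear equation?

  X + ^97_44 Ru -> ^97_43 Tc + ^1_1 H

neutron

Conserve mass number: A + 97 = 97 + 1, so A = 1.
Conserve atomic number: Z + 44 = 43 + 1, so Z = 0.
A = 1 and Z = 0 is ^1_0 n — a neutron.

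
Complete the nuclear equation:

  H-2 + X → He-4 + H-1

He-3

Conserve mass number: 2 + A = 4 + 1, so A = 3.
Conserve atomic number: 1 + Z = 2 + 1, so Z = 2.
Z = 2 is helium, so the species is He-3.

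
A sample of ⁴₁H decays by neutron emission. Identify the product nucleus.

H-3

Neutron emission: mass number changes by -1, atomic number by +0.
A: 4 − 1 = 3; Z: 1 = 1.
Z = 1 is hydrogen, so the daughter is ³₁H.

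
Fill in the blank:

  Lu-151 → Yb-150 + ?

proton

Conserve mass number: 151 = 150 + A, so A = 1.
Conserve atomic number: 71 = 70 + Z, so Z = 1.
A = 1 and Z = 1 is H-1 — a proton.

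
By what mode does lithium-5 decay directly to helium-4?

ΔA = 4 − 5 = -1; ΔZ = 2 − 3 = -1.
A drops by 1 and Z drops by 1 — a proton was emitted.

proton emission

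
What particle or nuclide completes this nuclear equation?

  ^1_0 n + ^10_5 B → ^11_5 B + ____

Conserve mass number: 1 + 10 = 11 + A, so A = 0.
Conserve atomic number: 0 + 5 = 5 + Z, so Z = 0.
A = 0 and Z = 0 is ^0_0 γ — a gamma ray.

gamma ray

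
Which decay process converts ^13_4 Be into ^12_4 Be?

neutron emission

ΔA = 12 − 13 = -1; ΔZ = 4 − 4 = +0.
A drops by 1 with Z unchanged — a neutron was emitted.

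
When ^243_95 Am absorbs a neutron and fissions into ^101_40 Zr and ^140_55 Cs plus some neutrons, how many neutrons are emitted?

Conserve mass number: 244 = 101 + 140 + k, so k = 244 − 241 = 3.
Check atomic number: 95 = 40 + 55 + 0 = 95. ✓

3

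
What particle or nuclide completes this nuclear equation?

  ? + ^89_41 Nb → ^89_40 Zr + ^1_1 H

Conserve mass number: A + 89 = 89 + 1, so A = 1.
Conserve atomic number: Z + 41 = 40 + 1, so Z = 0.
A = 1 and Z = 0 is ^1_0 n — a neutron.

neutron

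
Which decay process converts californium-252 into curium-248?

ΔA = 248 − 252 = -4; ΔZ = 96 − 98 = -2.
A drops by 4 and Z drops by 2 — the signature of alpha emission.

alpha decay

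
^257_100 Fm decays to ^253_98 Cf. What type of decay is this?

ΔA = 253 − 257 = -4; ΔZ = 98 − 100 = -2.
A drops by 4 and Z drops by 2 — the signature of alpha emission.

alpha decay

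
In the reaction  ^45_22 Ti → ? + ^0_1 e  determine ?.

Conserve mass number: 45 = A + 0, so A = 45.
Conserve atomic number: 22 = Z + 1, so Z = 21.
Z = 21 is scandium, so the species is ^45_21 Sc.

Sc-45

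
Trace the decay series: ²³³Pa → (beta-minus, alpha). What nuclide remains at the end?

Start: (A, Z) = (233, 91).
After β⁻: (233, 92).
After α: (229, 90).
Z = 90 is thorium.

Th-229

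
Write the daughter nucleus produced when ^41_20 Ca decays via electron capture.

Electron capture: mass number changes by +0, atomic number by -1.
A: 41 = 41; Z: 20 − 1 = 19.
Z = 19 is potassium, so the daughter is ^41_19 K.

K-41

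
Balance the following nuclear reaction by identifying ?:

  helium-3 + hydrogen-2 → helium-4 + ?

proton

Conserve mass number: 3 + 2 = 4 + A, so A = 1.
Conserve atomic number: 2 + 1 = 2 + Z, so Z = 1.
A = 1 and Z = 1 is hydrogen-1 — a proton.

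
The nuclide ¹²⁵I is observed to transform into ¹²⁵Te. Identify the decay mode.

ΔA = 125 − 125 = 0; ΔZ = 52 − 53 = -1.
A is unchanged and Z drops by 1 — a proton has become a neutron (β⁺ emission or electron capture).

beta-plus decay or electron capture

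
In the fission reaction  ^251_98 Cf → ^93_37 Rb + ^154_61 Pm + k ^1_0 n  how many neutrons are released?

4

Conserve mass number: 251 = 93 + 154 + k, so k = 251 − 247 = 4.
Check atomic number: 98 = 37 + 61 + 0 = 98. ✓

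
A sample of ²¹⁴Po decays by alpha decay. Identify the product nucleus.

Pb-210

Alpha decay: mass number changes by -4, atomic number by -2.
A: 214 − 4 = 210; Z: 84 − 2 = 82.
Z = 82 is lead, so the daughter is ²¹⁰Pb.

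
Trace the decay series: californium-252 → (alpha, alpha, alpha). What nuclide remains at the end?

U-240

Start: (A, Z) = (252, 98).
After α: (248, 96).
After α: (244, 94).
After α: (240, 92).
Z = 92 is uranium.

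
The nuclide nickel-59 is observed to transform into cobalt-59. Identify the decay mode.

ΔA = 59 − 59 = 0; ΔZ = 27 − 28 = -1.
A is unchanged and Z drops by 1 — a proton has become a neutron (β⁺ emission or electron capture).

beta-plus decay or electron capture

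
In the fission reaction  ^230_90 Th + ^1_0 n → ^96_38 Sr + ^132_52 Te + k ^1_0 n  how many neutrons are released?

3

Conserve mass number: 231 = 96 + 132 + k, so k = 231 − 228 = 3.
Check atomic number: 90 = 38 + 52 + 0 = 90. ✓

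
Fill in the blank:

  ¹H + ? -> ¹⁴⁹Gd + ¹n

Eu-149

Conserve mass number: 1 + A = 149 + 1, so A = 149.
Conserve atomic number: 1 + Z = 64 + 0, so Z = 63.
Z = 63 is europium, so the species is ¹⁴⁹Eu.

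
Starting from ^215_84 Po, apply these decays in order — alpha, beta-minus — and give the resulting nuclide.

Bi-211

Start: (A, Z) = (215, 84).
After α: (211, 82).
After β⁻: (211, 83).
Z = 83 is bismuth.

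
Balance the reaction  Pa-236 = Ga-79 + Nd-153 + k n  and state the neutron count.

4

Conserve mass number: 236 = 79 + 153 + k, so k = 236 − 232 = 4.
Check atomic number: 91 = 31 + 60 + 0 = 91. ✓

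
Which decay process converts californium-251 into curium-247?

ΔA = 247 − 251 = -4; ΔZ = 96 − 98 = -2.
A drops by 4 and Z drops by 2 — the signature of alpha emission.

alpha decay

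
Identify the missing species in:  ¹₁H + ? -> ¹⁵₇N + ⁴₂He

O-18

Conserve mass number: 1 + A = 15 + 4, so A = 18.
Conserve atomic number: 1 + Z = 7 + 2, so Z = 8.
Z = 8 is oxygen, so the species is ¹⁸₈O.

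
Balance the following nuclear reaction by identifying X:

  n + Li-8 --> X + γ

Conserve mass number: 1 + 8 = A + 0, so A = 9.
Conserve atomic number: 0 + 3 = Z + 0, so Z = 3.
Z = 3 is lithium, so the species is Li-9.

Li-9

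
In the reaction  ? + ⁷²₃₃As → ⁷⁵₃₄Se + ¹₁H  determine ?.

Conserve mass number: A + 72 = 75 + 1, so A = 4.
Conserve atomic number: Z + 33 = 34 + 1, so Z = 2.
A = 4 and Z = 2 is ⁴₂He — an alpha particle.

alpha particle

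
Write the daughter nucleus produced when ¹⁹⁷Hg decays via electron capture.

Electron capture: mass number changes by +0, atomic number by -1.
A: 197 = 197; Z: 80 − 1 = 79.
Z = 79 is gold, so the daughter is ¹⁹⁷Au.

Au-197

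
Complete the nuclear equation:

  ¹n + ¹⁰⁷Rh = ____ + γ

Rh-108

Conserve mass number: 1 + 107 = A + 0, so A = 108.
Conserve atomic number: 0 + 45 = Z + 0, so Z = 45.
Z = 45 is rhodium, so the species is ¹⁰⁸Rh.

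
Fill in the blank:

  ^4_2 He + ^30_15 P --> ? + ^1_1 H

Conserve mass number: 4 + 30 = A + 1, so A = 33.
Conserve atomic number: 2 + 15 = Z + 1, so Z = 16.
Z = 16 is sulfur, so the species is ^33_16 S.

S-33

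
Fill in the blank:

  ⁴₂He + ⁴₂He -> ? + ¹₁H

Conserve mass number: 4 + 4 = A + 1, so A = 7.
Conserve atomic number: 2 + 2 = Z + 1, so Z = 3.
Z = 3 is lithium, so the species is ⁷₃Li.

Li-7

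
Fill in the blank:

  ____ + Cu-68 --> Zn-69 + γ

Conserve mass number: A + 68 = 69 + 0, so A = 1.
Conserve atomic number: Z + 29 = 30 + 0, so Z = 1.
A = 1 and Z = 1 is H-1 — a proton.

proton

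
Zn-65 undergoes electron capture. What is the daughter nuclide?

Cu-65

Electron capture: mass number changes by +0, atomic number by -1.
A: 65 = 65; Z: 30 − 1 = 29.
Z = 29 is copper, so the daughter is Cu-65.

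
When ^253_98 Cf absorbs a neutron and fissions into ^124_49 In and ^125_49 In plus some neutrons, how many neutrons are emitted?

5

Conserve mass number: 254 = 124 + 125 + k, so k = 254 − 249 = 5.
Check atomic number: 98 = 49 + 49 + 0 = 98. ✓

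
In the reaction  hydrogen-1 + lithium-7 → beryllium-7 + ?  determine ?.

Conserve mass number: 1 + 7 = 7 + A, so A = 1.
Conserve atomic number: 1 + 3 = 4 + Z, so Z = 0.
A = 1 and Z = 0 is neutron — a neutron.

neutron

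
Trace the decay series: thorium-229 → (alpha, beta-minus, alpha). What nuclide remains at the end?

Start: (A, Z) = (229, 90).
After α: (225, 88).
After β⁻: (225, 89).
After α: (221, 87).
Z = 87 is francium.

Fr-221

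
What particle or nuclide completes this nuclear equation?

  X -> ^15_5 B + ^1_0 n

B-16

Conserve mass number: A = 15 + 1, so A = 16.
Conserve atomic number: Z = 5 + 0, so Z = 5.
Z = 5 is boron, so the species is ^16_5 B.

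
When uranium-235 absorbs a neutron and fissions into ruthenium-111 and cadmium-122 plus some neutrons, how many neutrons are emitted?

3

Conserve mass number: 236 = 111 + 122 + k, so k = 236 − 233 = 3.
Check atomic number: 92 = 44 + 48 + 0 = 92. ✓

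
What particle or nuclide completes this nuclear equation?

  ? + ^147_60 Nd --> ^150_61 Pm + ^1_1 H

Conserve mass number: A + 147 = 150 + 1, so A = 4.
Conserve atomic number: Z + 60 = 61 + 1, so Z = 2.
A = 4 and Z = 2 is ^4_2 He — an alpha particle.

alpha particle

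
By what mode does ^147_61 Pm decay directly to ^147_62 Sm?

ΔA = 147 − 147 = 0; ΔZ = 62 − 61 = +1.
A is unchanged and Z rises by 1 — a neutron has become a proton (β⁻ decay).

beta-minus decay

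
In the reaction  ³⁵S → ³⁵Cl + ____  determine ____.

beta-minus particle

Conserve mass number: 35 = 35 + A, so A = 0.
Conserve atomic number: 16 = 17 + Z, so Z = -1.
A = 0 and Z = -1 is e⁻ — a beta-minus particle.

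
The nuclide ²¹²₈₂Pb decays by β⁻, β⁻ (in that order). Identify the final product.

Po-212

Start: (A, Z) = (212, 82).
After β⁻: (212, 83).
After β⁻: (212, 84).
Z = 84 is polonium.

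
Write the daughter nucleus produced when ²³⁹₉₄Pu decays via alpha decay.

Alpha decay: mass number changes by -4, atomic number by -2.
A: 239 − 4 = 235; Z: 94 − 2 = 92.
Z = 92 is uranium, so the daughter is ²³⁵₉₂U.

U-235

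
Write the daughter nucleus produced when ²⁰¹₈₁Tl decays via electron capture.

Hg-201

Electron capture: mass number changes by +0, atomic number by -1.
A: 201 = 201; Z: 81 − 1 = 80.
Z = 80 is mercury, so the daughter is ²⁰¹₈₀Hg.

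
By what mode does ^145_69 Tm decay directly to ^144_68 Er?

proton emission

ΔA = 144 − 145 = -1; ΔZ = 68 − 69 = -1.
A drops by 1 and Z drops by 1 — a proton was emitted.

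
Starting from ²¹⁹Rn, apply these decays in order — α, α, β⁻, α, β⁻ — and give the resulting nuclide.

Start: (A, Z) = (219, 86).
After α: (215, 84).
After α: (211, 82).
After β⁻: (211, 83).
After α: (207, 81).
After β⁻: (207, 82).
Z = 82 is lead.

Pb-207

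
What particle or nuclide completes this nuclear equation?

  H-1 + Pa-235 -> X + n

U-235

Conserve mass number: 1 + 235 = A + 1, so A = 235.
Conserve atomic number: 1 + 91 = Z + 0, so Z = 92.
Z = 92 is uranium, so the species is U-235.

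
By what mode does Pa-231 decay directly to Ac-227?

ΔA = 227 − 231 = -4; ΔZ = 89 − 91 = -2.
A drops by 4 and Z drops by 2 — the signature of alpha emission.

alpha decay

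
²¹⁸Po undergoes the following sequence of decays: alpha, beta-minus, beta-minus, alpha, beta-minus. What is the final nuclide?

Bi-210

Start: (A, Z) = (218, 84).
After α: (214, 82).
After β⁻: (214, 83).
After β⁻: (214, 84).
After α: (210, 82).
After β⁻: (210, 83).
Z = 83 is bismuth.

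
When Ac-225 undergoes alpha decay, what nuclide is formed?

Fr-221

Alpha decay: mass number changes by -4, atomic number by -2.
A: 225 − 4 = 221; Z: 89 − 2 = 87.
Z = 87 is francium, so the daughter is Fr-221.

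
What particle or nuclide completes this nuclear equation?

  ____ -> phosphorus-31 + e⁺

S-31

Conserve mass number: A = 31 + 0, so A = 31.
Conserve atomic number: Z = 15 + 1, so Z = 16.
Z = 16 is sulfur, so the species is sulfur-31.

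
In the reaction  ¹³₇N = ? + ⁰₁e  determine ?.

C-13

Conserve mass number: 13 = A + 0, so A = 13.
Conserve atomic number: 7 = Z + 1, so Z = 6.
Z = 6 is carbon, so the species is ¹³₆C.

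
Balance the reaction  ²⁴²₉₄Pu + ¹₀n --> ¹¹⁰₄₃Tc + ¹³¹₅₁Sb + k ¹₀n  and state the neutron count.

Conserve mass number: 243 = 110 + 131 + k, so k = 243 − 241 = 2.
Check atomic number: 94 = 43 + 51 + 0 = 94. ✓

2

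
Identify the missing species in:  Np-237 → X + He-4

Conserve mass number: 237 = A + 4, so A = 233.
Conserve atomic number: 93 = Z + 2, so Z = 91.
Z = 91 is protactinium, so the species is Pa-233.

Pa-233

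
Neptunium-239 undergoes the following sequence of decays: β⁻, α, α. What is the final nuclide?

Th-231

Start: (A, Z) = (239, 93).
After β⁻: (239, 94).
After α: (235, 92).
After α: (231, 90).
Z = 90 is thorium.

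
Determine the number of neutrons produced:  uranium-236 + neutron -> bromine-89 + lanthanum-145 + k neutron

Conserve mass number: 237 = 89 + 145 + k, so k = 237 − 234 = 3.
Check atomic number: 92 = 35 + 57 + 0 = 92. ✓

3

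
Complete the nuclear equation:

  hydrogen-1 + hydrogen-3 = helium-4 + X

Conserve mass number: 1 + 3 = 4 + A, so A = 0.
Conserve atomic number: 1 + 1 = 2 + Z, so Z = 0.
A = 0 and Z = 0 is γ — a gamma ray.

gamma ray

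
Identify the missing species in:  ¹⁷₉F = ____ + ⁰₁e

O-17

Conserve mass number: 17 = A + 0, so A = 17.
Conserve atomic number: 9 = Z + 1, so Z = 8.
Z = 8 is oxygen, so the species is ¹⁷₈O.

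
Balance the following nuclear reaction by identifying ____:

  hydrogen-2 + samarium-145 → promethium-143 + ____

Conserve mass number: 2 + 145 = 143 + A, so A = 4.
Conserve atomic number: 1 + 62 = 61 + Z, so Z = 2.
A = 4 and Z = 2 is helium-4 — an alpha particle.

alpha particle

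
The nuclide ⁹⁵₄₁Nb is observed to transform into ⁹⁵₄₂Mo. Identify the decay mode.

beta-minus decay

ΔA = 95 − 95 = 0; ΔZ = 42 − 41 = +1.
A is unchanged and Z rises by 1 — a neutron has become a proton (β⁻ decay).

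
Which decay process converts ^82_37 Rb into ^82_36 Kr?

beta-plus decay or electron capture

ΔA = 82 − 82 = 0; ΔZ = 36 − 37 = -1.
A is unchanged and Z drops by 1 — a proton has become a neutron (β⁺ emission or electron capture).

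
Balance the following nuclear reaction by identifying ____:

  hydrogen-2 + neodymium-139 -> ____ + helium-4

Pr-137

Conserve mass number: 2 + 139 = A + 4, so A = 137.
Conserve atomic number: 1 + 60 = Z + 2, so Z = 59.
Z = 59 is praseodymium, so the species is praseodymium-137.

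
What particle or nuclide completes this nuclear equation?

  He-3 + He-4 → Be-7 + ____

Conserve mass number: 3 + 4 = 7 + A, so A = 0.
Conserve atomic number: 2 + 2 = 4 + Z, so Z = 0.
A = 0 and Z = 0 is γ — a gamma ray.

gamma ray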